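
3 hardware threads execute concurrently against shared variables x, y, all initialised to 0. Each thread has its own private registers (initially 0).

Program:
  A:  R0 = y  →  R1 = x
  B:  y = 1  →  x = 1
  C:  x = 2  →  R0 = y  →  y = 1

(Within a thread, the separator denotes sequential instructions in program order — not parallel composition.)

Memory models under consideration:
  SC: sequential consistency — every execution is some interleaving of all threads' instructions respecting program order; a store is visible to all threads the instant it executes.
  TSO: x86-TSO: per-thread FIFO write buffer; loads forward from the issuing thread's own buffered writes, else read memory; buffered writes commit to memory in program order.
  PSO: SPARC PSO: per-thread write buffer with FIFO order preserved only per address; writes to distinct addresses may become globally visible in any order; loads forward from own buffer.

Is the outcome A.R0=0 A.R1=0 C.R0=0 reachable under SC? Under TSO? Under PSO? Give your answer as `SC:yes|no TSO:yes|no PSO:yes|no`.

SC:yes TSO:yes PSO:yes

outcome vector order: (A.R0,A.R1,C.R0)
SC: 11 outcomes — {(0,0,0) (0,0,1) (0,1,0) (0,1,1) (0,2,0) (0,2,1) (1,0,1) (1,1,0) (1,1,1) (1,2,0) (1,2,1)}
TSO: 12 outcomes — {(0,0,0) (0,0,1) (0,1,0) (0,1,1) (0,2,0) (0,2,1) (1,0,0) (1,0,1) (1,1,0) (1,1,1) (1,2,0) (1,2,1)}
PSO: 12 outcomes — {(0,0,0) (0,0,1) (0,1,0) (0,1,1) (0,2,0) (0,2,1) (1,0,0) (1,0,1) (1,1,0) (1,1,1) (1,2,0) (1,2,1)}
target (0,0,0) ∈ {SC,TSO,PSO}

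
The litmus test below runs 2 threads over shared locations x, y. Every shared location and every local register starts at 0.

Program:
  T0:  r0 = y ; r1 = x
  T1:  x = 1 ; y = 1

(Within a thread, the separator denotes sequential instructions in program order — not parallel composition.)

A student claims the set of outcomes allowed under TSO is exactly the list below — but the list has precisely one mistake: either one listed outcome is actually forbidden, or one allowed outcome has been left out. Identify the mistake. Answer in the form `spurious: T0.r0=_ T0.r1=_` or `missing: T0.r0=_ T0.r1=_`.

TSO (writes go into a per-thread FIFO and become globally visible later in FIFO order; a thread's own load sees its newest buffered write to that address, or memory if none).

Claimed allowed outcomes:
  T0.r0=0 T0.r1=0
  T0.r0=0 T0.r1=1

missing: T0.r0=1 T0.r1=1

outcome vector order: (T0.r0,T0.r1)
TSO (3): 0/0, 0/1, 1/1
TSO∖claimed = {1/1}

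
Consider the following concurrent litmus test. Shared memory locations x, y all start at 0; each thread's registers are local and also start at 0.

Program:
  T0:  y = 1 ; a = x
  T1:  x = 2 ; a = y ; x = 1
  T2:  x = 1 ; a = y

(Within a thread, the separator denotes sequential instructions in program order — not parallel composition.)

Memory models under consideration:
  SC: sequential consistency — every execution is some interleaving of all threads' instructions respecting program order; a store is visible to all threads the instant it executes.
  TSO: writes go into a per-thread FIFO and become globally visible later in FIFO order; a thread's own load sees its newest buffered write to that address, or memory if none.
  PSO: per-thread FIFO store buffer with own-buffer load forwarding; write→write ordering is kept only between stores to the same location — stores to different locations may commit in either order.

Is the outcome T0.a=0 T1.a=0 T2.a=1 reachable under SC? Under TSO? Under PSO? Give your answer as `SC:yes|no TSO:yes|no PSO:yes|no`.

outcome vector order: (T0.a,T1.a,T2.a)
[SC] allowed = {011; 100; 101; 110; 111; 200; 201; 210; 211}
[TSO] allowed = {000; 001; 010; 011; 100; 101; 110; 111; 200; 201; 210; 211}
[PSO] allowed = {000; 001; 010; 011; 100; 101; 110; 111; 200; 201; 210; 211}
target 001 ∈ {TSO,PSO}

SC:no TSO:yes PSO:yes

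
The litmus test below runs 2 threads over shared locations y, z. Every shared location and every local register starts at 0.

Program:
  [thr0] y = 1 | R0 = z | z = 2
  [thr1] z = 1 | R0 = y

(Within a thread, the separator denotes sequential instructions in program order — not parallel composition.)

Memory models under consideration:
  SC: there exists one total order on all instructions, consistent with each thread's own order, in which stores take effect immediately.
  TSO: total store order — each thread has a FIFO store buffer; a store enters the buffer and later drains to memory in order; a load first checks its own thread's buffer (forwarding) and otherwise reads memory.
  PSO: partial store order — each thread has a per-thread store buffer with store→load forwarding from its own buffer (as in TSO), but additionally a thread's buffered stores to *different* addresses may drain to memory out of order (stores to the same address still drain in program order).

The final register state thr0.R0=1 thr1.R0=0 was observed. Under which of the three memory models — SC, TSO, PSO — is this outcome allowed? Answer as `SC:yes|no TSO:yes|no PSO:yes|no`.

outcome vector order: (thr0.R0,thr1.R0)
SC: 3 outcomes — {01; 10; 11}
TSO: 4 outcomes — {00; 01; 10; 11}
PSO: 4 outcomes — {00; 01; 10; 11}
target 10 ∈ {SC,TSO,PSO}

SC:yes TSO:yes PSO:yes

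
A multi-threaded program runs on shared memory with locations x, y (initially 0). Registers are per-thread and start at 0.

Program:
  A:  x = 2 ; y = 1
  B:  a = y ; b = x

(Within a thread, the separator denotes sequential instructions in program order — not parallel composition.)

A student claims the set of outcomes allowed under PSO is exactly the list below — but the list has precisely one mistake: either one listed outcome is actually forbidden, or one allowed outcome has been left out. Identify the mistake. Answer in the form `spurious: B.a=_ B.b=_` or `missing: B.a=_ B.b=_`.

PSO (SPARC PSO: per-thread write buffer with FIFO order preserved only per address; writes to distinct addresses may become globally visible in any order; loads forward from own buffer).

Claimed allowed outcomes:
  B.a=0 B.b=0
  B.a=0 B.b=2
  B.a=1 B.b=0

missing: B.a=1 B.b=2

outcome vector order: (B.a,B.b)
under PSO → 0/0, 0/2, 1/0, 1/2
PSO∖claimed = {1/2}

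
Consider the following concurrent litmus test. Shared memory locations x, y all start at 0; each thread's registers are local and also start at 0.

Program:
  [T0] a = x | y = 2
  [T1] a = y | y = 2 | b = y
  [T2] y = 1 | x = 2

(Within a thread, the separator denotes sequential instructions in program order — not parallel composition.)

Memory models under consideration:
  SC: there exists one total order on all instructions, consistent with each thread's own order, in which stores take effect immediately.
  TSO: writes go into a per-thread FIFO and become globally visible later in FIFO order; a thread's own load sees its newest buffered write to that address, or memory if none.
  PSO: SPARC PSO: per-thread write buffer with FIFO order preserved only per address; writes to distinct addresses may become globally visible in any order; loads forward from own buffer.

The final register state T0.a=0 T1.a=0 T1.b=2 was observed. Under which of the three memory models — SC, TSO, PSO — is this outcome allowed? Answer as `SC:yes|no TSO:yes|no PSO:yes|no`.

SC:yes TSO:yes PSO:yes

outcome vector order: (T0.a,T1.a,T1.b)
under SC → 0/0/1 0/0/2 0/1/2 0/2/1 0/2/2 2/0/1 2/0/2 2/1/2 2/2/2
under TSO → 0/0/1 0/0/2 0/1/2 0/2/1 0/2/2 2/0/1 2/0/2 2/1/2 2/2/2
under PSO → 0/0/1 0/0/2 0/1/2 0/2/1 0/2/2 2/0/1 2/0/2 2/1/2 2/2/1 2/2/2
target 0/0/2 ∈ {SC,TSO,PSO}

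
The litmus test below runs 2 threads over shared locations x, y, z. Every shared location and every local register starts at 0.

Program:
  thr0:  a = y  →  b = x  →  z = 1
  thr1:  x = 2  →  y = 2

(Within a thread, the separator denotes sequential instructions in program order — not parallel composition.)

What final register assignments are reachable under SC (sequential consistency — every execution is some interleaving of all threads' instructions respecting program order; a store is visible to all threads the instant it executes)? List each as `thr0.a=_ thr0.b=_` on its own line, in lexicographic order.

outcome vector order: (thr0.a,thr0.b)
|SC outcomes| = 3

thr0.a=0 thr0.b=0
thr0.a=0 thr0.b=2
thr0.a=2 thr0.b=2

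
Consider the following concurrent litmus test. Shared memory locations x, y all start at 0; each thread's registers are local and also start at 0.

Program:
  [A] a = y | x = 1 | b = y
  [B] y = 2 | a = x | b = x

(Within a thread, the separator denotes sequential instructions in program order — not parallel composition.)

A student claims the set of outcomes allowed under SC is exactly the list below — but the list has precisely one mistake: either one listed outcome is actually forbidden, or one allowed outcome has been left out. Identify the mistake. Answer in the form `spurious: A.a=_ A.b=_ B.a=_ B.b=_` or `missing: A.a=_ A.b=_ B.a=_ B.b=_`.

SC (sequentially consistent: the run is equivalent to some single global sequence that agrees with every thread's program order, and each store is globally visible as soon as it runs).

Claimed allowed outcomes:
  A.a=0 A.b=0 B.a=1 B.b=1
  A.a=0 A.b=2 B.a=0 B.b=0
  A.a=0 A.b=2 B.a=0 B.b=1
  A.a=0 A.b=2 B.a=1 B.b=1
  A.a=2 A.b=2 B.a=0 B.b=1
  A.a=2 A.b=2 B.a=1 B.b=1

outcome vector order: (A.a,A.b,B.a,B.b)
under SC → (0,0,1,1) (0,2,0,0) (0,2,0,1) (0,2,1,1) (2,2,0,0) (2,2,0,1) (2,2,1,1)
SC∖claimed = {(2,2,0,0)}

missing: A.a=2 A.b=2 B.a=0 B.b=0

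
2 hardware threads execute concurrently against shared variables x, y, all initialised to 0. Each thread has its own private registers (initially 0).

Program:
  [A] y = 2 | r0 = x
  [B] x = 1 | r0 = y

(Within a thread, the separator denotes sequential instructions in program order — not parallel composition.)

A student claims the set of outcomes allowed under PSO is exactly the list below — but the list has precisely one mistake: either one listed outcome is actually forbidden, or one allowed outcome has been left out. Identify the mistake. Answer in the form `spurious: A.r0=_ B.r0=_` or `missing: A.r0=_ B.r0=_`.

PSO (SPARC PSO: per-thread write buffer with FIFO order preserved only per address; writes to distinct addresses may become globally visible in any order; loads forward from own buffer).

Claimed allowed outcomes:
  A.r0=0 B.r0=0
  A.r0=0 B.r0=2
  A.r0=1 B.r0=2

outcome vector order: (A.r0,B.r0)
under PSO → 0/0; 0/2; 1/0; 1/2
PSO∖claimed = {1/0}

missing: A.r0=1 B.r0=0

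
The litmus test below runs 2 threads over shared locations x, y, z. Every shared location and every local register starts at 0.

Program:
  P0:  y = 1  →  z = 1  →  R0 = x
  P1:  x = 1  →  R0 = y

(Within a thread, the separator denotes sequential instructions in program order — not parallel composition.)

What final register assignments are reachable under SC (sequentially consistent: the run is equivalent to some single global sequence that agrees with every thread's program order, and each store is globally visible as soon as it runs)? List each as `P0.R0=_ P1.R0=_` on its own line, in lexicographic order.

P0.R0=0 P1.R0=1
P0.R0=1 P1.R0=0
P0.R0=1 P1.R0=1

outcome vector order: (P0.R0,P1.R0)
|SC outcomes| = 3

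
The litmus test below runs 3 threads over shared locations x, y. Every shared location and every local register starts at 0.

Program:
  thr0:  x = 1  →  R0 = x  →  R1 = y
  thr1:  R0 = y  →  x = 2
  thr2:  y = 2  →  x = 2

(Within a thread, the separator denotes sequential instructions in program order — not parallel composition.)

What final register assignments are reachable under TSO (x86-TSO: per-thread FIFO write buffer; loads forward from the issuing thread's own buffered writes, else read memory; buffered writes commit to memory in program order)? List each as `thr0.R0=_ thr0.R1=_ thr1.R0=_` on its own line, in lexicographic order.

outcome vector order: (thr0.R0,thr0.R1,thr1.R0)
|TSO outcomes| = 7

thr0.R0=1 thr0.R1=0 thr1.R0=0
thr0.R0=1 thr0.R1=0 thr1.R0=2
thr0.R0=1 thr0.R1=2 thr1.R0=0
thr0.R0=1 thr0.R1=2 thr1.R0=2
thr0.R0=2 thr0.R1=0 thr1.R0=0
thr0.R0=2 thr0.R1=2 thr1.R0=0
thr0.R0=2 thr0.R1=2 thr1.R0=2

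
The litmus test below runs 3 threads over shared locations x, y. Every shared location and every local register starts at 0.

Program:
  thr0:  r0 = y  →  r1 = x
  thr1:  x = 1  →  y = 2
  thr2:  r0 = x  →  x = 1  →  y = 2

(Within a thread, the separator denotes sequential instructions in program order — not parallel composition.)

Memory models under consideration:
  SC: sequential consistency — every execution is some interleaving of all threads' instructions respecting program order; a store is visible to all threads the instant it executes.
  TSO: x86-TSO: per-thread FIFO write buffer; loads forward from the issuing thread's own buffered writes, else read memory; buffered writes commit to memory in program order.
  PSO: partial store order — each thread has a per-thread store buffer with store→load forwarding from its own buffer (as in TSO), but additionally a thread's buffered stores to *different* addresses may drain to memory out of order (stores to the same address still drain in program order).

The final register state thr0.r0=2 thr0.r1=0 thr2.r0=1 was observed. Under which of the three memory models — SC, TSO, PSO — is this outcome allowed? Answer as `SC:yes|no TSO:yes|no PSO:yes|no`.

SC:no TSO:no PSO:yes

outcome vector order: (thr0.r0,thr0.r1,thr2.r0)
under SC → <0 0 0>, <0 0 1>, <0 1 0>, <0 1 1>, <2 1 0>, <2 1 1>
under TSO → <0 0 0>, <0 0 1>, <0 1 0>, <0 1 1>, <2 1 0>, <2 1 1>
under PSO → <0 0 0>, <0 0 1>, <0 1 0>, <0 1 1>, <2 0 0>, <2 0 1>, <2 1 0>, <2 1 1>
target <2 0 1> ∈ {PSO}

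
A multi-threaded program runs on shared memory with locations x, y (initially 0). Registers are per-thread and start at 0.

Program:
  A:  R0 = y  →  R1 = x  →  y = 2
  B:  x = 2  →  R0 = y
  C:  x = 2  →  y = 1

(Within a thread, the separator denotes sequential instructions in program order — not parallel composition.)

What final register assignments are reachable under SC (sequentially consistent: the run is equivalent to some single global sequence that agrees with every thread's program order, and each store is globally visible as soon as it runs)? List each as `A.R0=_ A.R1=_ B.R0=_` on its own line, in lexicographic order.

A.R0=0 A.R1=0 B.R0=0
A.R0=0 A.R1=0 B.R0=1
A.R0=0 A.R1=0 B.R0=2
A.R0=0 A.R1=2 B.R0=0
A.R0=0 A.R1=2 B.R0=1
A.R0=0 A.R1=2 B.R0=2
A.R0=1 A.R1=2 B.R0=0
A.R0=1 A.R1=2 B.R0=1
A.R0=1 A.R1=2 B.R0=2

outcome vector order: (A.R0,A.R1,B.R0)
|SC outcomes| = 9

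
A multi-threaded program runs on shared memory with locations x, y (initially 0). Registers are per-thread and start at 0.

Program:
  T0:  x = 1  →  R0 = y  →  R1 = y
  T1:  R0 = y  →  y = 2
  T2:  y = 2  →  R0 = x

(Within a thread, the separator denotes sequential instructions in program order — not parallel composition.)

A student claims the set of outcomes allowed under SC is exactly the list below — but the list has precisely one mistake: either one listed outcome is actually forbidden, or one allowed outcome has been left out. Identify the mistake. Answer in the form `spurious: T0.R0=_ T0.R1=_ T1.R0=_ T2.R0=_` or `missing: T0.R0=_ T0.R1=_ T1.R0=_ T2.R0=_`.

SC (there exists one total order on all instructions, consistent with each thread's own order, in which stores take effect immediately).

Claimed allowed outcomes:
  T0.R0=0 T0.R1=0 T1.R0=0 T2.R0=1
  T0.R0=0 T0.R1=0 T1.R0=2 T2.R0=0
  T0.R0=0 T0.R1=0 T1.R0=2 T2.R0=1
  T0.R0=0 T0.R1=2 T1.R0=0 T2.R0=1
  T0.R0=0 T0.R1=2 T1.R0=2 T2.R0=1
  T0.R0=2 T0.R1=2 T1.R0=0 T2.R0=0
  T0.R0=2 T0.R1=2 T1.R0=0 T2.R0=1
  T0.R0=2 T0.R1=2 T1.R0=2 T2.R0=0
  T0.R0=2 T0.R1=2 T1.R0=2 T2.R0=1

outcome vector order: (T0.R0,T0.R1,T1.R0,T2.R0)
SC (8): <0 0 0 1>, <0 0 2 1>, <0 2 0 1>, <0 2 2 1>, <2 2 0 0>, <2 2 0 1>, <2 2 2 0>, <2 2 2 1>
claimed∖SC = {<0 0 2 0>}

spurious: T0.R0=0 T0.R1=0 T1.R0=2 T2.R0=0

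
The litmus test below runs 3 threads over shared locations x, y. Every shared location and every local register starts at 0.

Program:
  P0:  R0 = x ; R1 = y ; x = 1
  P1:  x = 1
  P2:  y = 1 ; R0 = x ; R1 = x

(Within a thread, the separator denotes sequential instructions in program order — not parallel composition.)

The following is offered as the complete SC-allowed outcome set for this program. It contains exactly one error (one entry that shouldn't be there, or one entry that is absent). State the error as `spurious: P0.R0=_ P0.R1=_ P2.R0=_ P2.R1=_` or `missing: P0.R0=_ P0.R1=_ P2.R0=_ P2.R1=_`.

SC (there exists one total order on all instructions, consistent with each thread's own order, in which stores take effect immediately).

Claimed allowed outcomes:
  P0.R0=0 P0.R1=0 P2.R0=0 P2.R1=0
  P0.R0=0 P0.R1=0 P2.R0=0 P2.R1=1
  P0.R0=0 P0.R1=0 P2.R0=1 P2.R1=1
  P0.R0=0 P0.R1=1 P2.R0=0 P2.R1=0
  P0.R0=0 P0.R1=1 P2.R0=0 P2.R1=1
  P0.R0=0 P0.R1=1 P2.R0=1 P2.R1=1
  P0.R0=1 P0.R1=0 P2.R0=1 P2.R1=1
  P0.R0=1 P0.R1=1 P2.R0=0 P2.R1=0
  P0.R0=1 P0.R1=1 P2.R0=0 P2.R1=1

missing: P0.R0=1 P0.R1=1 P2.R0=1 P2.R1=1

outcome vector order: (P0.R0,P0.R1,P2.R0,P2.R1)
SC: 10 outcomes — {0/0/0/0, 0/0/0/1, 0/0/1/1, 0/1/0/0, 0/1/0/1, 0/1/1/1, 1/0/1/1, 1/1/0/0, 1/1/0/1, 1/1/1/1}
SC∖claimed = {1/1/1/1}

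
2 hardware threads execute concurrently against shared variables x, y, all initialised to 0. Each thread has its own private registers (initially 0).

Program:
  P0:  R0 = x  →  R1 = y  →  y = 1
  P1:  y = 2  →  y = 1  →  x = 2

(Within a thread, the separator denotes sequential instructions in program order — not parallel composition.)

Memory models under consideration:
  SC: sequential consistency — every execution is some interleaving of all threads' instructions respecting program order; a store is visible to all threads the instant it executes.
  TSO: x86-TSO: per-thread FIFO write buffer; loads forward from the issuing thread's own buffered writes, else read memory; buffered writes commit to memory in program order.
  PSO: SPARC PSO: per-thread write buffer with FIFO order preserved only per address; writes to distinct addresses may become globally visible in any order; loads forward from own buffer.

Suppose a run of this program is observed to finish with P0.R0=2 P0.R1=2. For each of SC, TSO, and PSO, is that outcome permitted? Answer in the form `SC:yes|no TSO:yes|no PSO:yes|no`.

outcome vector order: (P0.R0,P0.R1)
[SC] allowed = {00, 01, 02, 21}
[TSO] allowed = {00, 01, 02, 21}
[PSO] allowed = {00, 01, 02, 20, 21, 22}
target 22 ∈ {PSO}

SC:no TSO:no PSO:yes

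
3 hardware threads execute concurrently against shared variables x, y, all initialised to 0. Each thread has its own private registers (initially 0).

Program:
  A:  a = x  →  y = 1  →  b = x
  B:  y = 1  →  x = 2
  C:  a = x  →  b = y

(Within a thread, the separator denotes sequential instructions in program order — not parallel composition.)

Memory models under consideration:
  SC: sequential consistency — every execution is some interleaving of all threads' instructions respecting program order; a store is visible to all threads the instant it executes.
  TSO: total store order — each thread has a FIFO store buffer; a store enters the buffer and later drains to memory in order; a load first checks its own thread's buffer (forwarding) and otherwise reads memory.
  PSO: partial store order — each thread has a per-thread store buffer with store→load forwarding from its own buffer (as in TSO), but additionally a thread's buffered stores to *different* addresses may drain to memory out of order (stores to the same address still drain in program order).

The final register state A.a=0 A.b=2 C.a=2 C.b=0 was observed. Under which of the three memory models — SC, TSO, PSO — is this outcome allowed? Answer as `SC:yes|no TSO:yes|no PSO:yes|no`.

SC:no TSO:no PSO:yes

outcome vector order: (A.a,A.b,C.a,C.b)
SC: 9 outcomes — {<0 0 0 0>, <0 0 0 1>, <0 0 2 1>, <0 2 0 0>, <0 2 0 1>, <0 2 2 1>, <2 2 0 0>, <2 2 0 1>, <2 2 2 1>}
TSO: 9 outcomes — {<0 0 0 0>, <0 0 0 1>, <0 0 2 1>, <0 2 0 0>, <0 2 0 1>, <0 2 2 1>, <2 2 0 0>, <2 2 0 1>, <2 2 2 1>}
PSO: 12 outcomes — {<0 0 0 0>, <0 0 0 1>, <0 0 2 0>, <0 0 2 1>, <0 2 0 0>, <0 2 0 1>, <0 2 2 0>, <0 2 2 1>, <2 2 0 0>, <2 2 0 1>, <2 2 2 0>, <2 2 2 1>}
target <0 2 2 0> ∈ {PSO}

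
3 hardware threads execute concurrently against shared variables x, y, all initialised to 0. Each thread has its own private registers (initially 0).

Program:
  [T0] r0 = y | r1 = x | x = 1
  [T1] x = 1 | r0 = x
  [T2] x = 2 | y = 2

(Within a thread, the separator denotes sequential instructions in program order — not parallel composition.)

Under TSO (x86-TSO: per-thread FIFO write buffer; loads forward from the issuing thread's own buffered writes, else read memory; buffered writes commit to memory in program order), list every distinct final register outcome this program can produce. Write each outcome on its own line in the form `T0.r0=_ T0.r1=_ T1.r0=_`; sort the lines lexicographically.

T0.r0=0 T0.r1=0 T1.r0=1
T0.r0=0 T0.r1=0 T1.r0=2
T0.r0=0 T0.r1=1 T1.r0=1
T0.r0=0 T0.r1=1 T1.r0=2
T0.r0=0 T0.r1=2 T1.r0=1
T0.r0=0 T0.r1=2 T1.r0=2
T0.r0=2 T0.r1=1 T1.r0=1
T0.r0=2 T0.r1=2 T1.r0=1
T0.r0=2 T0.r1=2 T1.r0=2

outcome vector order: (T0.r0,T0.r1,T1.r0)
|TSO outcomes| = 9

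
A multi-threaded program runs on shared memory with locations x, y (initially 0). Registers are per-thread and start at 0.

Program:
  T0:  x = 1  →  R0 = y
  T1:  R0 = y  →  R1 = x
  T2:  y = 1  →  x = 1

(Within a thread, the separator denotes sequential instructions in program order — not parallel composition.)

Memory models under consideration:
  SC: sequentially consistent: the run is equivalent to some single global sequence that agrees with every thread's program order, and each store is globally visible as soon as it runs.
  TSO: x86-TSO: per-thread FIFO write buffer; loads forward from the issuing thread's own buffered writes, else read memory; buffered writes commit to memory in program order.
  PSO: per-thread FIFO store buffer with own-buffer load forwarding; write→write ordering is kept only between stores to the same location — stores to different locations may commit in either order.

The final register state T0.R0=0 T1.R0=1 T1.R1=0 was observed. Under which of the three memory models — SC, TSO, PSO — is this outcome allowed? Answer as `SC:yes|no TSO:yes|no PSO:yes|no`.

SC:no TSO:yes PSO:yes

outcome vector order: (T0.R0,T1.R0,T1.R1)
under SC → (0,0,0) (0,0,1) (0,1,1) (1,0,0) (1,0,1) (1,1,0) (1,1,1)
under TSO → (0,0,0) (0,0,1) (0,1,0) (0,1,1) (1,0,0) (1,0,1) (1,1,0) (1,1,1)
under PSO → (0,0,0) (0,0,1) (0,1,0) (0,1,1) (1,0,0) (1,0,1) (1,1,0) (1,1,1)
target (0,1,0) ∈ {TSO,PSO}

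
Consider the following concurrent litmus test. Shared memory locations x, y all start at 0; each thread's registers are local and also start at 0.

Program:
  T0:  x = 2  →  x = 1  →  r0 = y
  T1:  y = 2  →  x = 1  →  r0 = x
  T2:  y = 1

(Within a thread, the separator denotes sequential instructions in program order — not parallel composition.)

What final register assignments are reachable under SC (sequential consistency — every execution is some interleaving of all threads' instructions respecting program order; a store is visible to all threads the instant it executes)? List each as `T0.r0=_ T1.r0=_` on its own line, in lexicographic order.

T0.r0=0 T1.r0=1
T0.r0=1 T1.r0=1
T0.r0=1 T1.r0=2
T0.r0=2 T1.r0=1
T0.r0=2 T1.r0=2

outcome vector order: (T0.r0,T1.r0)
|SC outcomes| = 5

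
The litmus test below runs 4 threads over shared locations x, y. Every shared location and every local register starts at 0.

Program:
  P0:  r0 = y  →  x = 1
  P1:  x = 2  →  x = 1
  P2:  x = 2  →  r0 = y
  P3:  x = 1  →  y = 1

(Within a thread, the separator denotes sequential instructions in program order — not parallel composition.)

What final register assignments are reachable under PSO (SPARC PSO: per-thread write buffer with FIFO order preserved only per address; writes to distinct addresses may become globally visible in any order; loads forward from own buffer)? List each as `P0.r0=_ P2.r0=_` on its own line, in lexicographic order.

P0.r0=0 P2.r0=0
P0.r0=0 P2.r0=1
P0.r0=1 P2.r0=0
P0.r0=1 P2.r0=1

outcome vector order: (P0.r0,P2.r0)
|PSO outcomes| = 4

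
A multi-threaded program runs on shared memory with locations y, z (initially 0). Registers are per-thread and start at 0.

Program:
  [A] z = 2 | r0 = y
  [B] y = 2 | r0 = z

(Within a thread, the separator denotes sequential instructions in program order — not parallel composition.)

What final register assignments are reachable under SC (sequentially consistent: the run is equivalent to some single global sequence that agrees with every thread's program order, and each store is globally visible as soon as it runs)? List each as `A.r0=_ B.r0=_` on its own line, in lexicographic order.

A.r0=0 B.r0=2
A.r0=2 B.r0=0
A.r0=2 B.r0=2

outcome vector order: (A.r0,B.r0)
|SC outcomes| = 3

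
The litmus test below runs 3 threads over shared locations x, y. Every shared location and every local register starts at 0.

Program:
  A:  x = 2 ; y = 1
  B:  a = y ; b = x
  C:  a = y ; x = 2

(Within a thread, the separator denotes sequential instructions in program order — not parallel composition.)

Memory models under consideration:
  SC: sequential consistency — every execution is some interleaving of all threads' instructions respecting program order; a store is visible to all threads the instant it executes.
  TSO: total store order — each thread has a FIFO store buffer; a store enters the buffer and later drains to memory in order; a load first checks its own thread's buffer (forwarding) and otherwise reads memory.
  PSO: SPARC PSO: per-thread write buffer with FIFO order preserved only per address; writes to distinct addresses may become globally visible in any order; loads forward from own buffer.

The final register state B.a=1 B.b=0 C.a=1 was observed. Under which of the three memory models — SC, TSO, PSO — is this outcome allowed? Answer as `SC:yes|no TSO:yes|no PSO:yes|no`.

outcome vector order: (B.a,B.b,C.a)
SC: 6 outcomes — {(0,0,0) (0,0,1) (0,2,0) (0,2,1) (1,2,0) (1,2,1)}
TSO: 6 outcomes — {(0,0,0) (0,0,1) (0,2,0) (0,2,1) (1,2,0) (1,2,1)}
PSO: 8 outcomes — {(0,0,0) (0,0,1) (0,2,0) (0,2,1) (1,0,0) (1,0,1) (1,2,0) (1,2,1)}
target (1,0,1) ∈ {PSO}

SC:no TSO:no PSO:yes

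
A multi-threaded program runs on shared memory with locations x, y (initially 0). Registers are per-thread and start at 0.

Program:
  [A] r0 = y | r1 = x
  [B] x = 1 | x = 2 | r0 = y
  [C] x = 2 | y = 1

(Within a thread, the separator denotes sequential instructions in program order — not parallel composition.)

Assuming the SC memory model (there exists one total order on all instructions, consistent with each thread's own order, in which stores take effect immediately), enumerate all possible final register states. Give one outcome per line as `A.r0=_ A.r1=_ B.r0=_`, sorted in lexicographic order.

outcome vector order: (A.r0,A.r1,B.r0)
|SC outcomes| = 9

A.r0=0 A.r1=0 B.r0=0
A.r0=0 A.r1=0 B.r0=1
A.r0=0 A.r1=1 B.r0=0
A.r0=0 A.r1=1 B.r0=1
A.r0=0 A.r1=2 B.r0=0
A.r0=0 A.r1=2 B.r0=1
A.r0=1 A.r1=1 B.r0=1
A.r0=1 A.r1=2 B.r0=0
A.r0=1 A.r1=2 B.r0=1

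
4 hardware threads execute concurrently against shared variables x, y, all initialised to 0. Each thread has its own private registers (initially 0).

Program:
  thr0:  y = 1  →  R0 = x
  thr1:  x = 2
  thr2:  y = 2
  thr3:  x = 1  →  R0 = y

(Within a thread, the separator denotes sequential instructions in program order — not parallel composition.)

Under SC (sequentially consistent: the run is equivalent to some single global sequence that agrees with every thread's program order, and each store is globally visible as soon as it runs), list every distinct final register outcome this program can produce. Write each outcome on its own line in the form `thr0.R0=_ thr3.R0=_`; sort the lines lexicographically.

outcome vector order: (thr0.R0,thr3.R0)
|SC outcomes| = 8

thr0.R0=0 thr3.R0=1
thr0.R0=0 thr3.R0=2
thr0.R0=1 thr3.R0=0
thr0.R0=1 thr3.R0=1
thr0.R0=1 thr3.R0=2
thr0.R0=2 thr3.R0=0
thr0.R0=2 thr3.R0=1
thr0.R0=2 thr3.R0=2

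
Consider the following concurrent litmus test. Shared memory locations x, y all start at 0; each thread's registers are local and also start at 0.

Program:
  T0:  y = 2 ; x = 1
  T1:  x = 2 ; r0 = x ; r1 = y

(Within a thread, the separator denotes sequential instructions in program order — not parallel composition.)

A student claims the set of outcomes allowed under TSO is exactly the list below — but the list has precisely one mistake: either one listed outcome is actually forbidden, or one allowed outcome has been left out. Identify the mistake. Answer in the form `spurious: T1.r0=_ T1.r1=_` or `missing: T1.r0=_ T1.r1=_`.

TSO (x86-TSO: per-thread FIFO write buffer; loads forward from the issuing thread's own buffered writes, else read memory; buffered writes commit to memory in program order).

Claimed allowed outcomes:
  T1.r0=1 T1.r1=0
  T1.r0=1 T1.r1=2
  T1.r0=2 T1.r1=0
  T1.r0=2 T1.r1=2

outcome vector order: (T1.r0,T1.r1)
[TSO] allowed = {<1 2>; <2 0>; <2 2>}
claimed∖TSO = {<1 0>}

spurious: T1.r0=1 T1.r1=0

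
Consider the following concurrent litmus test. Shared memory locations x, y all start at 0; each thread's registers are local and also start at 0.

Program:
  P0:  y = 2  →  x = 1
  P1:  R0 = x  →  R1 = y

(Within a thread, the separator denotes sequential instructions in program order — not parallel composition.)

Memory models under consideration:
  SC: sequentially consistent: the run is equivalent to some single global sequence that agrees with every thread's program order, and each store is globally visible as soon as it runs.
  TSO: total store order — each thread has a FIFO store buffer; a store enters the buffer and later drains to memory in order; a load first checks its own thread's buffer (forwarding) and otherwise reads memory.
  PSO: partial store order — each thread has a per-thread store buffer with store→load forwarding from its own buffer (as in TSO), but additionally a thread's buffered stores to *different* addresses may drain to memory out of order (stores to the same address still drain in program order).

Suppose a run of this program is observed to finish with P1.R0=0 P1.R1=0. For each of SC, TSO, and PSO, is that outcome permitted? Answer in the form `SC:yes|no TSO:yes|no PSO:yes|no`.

SC:yes TSO:yes PSO:yes

outcome vector order: (P1.R0,P1.R1)
SC (3): <0 0>, <0 2>, <1 2>
TSO (3): <0 0>, <0 2>, <1 2>
PSO (4): <0 0>, <0 2>, <1 0>, <1 2>
target <0 0> ∈ {SC,TSO,PSO}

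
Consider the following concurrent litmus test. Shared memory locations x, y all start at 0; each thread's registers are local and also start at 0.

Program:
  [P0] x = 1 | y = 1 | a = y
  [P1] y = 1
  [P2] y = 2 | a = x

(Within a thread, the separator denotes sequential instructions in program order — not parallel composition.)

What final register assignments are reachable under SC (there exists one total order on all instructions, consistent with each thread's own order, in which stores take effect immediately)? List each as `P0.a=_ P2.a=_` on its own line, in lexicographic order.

outcome vector order: (P0.a,P2.a)
|SC outcomes| = 3

P0.a=1 P2.a=0
P0.a=1 P2.a=1
P0.a=2 P2.a=1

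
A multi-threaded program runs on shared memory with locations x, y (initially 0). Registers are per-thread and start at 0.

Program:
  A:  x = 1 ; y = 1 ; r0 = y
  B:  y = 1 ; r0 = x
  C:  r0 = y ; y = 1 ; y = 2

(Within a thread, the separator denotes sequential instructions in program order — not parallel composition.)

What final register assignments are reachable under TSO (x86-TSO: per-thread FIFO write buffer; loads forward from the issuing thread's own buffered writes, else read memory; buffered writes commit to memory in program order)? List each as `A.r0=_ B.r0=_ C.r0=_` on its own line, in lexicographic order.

outcome vector order: (A.r0,B.r0,C.r0)
|TSO outcomes| = 8

A.r0=1 B.r0=0 C.r0=0
A.r0=1 B.r0=0 C.r0=1
A.r0=1 B.r0=1 C.r0=0
A.r0=1 B.r0=1 C.r0=1
A.r0=2 B.r0=0 C.r0=0
A.r0=2 B.r0=0 C.r0=1
A.r0=2 B.r0=1 C.r0=0
A.r0=2 B.r0=1 C.r0=1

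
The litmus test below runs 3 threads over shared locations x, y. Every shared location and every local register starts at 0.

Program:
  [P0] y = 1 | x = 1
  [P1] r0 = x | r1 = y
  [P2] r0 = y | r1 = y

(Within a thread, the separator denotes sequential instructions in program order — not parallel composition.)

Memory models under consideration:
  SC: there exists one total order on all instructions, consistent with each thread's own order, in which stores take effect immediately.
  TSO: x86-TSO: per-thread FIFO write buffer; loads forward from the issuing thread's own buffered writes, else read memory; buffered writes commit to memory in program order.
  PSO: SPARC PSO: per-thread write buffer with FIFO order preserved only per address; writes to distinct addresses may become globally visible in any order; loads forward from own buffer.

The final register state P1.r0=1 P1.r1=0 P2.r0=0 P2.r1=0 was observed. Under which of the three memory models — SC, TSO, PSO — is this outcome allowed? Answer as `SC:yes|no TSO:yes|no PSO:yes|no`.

SC:no TSO:no PSO:yes

outcome vector order: (P1.r0,P1.r1,P2.r0,P2.r1)
under SC → <0 0 0 0> <0 0 0 1> <0 0 1 1> <0 1 0 0> <0 1 0 1> <0 1 1 1> <1 1 0 0> <1 1 0 1> <1 1 1 1>
under TSO → <0 0 0 0> <0 0 0 1> <0 0 1 1> <0 1 0 0> <0 1 0 1> <0 1 1 1> <1 1 0 0> <1 1 0 1> <1 1 1 1>
under PSO → <0 0 0 0> <0 0 0 1> <0 0 1 1> <0 1 0 0> <0 1 0 1> <0 1 1 1> <1 0 0 0> <1 0 0 1> <1 0 1 1> <1 1 0 0> <1 1 0 1> <1 1 1 1>
target <1 0 0 0> ∈ {PSO}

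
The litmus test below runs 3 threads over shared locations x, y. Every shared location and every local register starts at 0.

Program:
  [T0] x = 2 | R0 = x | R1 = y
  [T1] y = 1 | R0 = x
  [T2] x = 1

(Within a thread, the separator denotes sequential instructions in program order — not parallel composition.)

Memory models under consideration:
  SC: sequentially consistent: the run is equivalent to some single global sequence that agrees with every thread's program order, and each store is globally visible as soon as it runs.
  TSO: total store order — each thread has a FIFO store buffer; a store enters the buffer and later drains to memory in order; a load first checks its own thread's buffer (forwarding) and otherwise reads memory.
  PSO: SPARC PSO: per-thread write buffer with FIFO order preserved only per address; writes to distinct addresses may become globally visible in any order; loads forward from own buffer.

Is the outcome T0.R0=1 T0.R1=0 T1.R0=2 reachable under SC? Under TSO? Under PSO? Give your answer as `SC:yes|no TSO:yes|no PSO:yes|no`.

SC:no TSO:yes PSO:yes

outcome vector order: (T0.R0,T0.R1,T1.R0)
SC: 9 outcomes — {<1 0 1>; <1 1 0>; <1 1 1>; <1 1 2>; <2 0 1>; <2 0 2>; <2 1 0>; <2 1 1>; <2 1 2>}
TSO: 12 outcomes — {<1 0 0>; <1 0 1>; <1 0 2>; <1 1 0>; <1 1 1>; <1 1 2>; <2 0 0>; <2 0 1>; <2 0 2>; <2 1 0>; <2 1 1>; <2 1 2>}
PSO: 12 outcomes — {<1 0 0>; <1 0 1>; <1 0 2>; <1 1 0>; <1 1 1>; <1 1 2>; <2 0 0>; <2 0 1>; <2 0 2>; <2 1 0>; <2 1 1>; <2 1 2>}
target <1 0 2> ∈ {TSO,PSO}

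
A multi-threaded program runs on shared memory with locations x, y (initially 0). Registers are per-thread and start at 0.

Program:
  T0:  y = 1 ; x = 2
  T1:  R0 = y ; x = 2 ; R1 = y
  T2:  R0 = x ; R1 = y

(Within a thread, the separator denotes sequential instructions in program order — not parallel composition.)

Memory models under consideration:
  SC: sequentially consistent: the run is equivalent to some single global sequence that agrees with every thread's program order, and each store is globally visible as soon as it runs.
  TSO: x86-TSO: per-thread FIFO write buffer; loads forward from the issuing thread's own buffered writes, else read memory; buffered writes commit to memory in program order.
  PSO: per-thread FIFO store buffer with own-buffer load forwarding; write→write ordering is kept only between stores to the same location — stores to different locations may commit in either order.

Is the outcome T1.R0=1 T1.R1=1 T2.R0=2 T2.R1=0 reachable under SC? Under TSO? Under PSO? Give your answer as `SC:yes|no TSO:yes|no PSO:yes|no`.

SC:no TSO:no PSO:yes

outcome vector order: (T1.R0,T1.R1,T2.R0,T2.R1)
SC: 11 outcomes — {0/0/0/0, 0/0/0/1, 0/0/2/0, 0/0/2/1, 0/1/0/0, 0/1/0/1, 0/1/2/0, 0/1/2/1, 1/1/0/0, 1/1/0/1, 1/1/2/1}
TSO: 11 outcomes — {0/0/0/0, 0/0/0/1, 0/0/2/0, 0/0/2/1, 0/1/0/0, 0/1/0/1, 0/1/2/0, 0/1/2/1, 1/1/0/0, 1/1/0/1, 1/1/2/1}
PSO: 12 outcomes — {0/0/0/0, 0/0/0/1, 0/0/2/0, 0/0/2/1, 0/1/0/0, 0/1/0/1, 0/1/2/0, 0/1/2/1, 1/1/0/0, 1/1/0/1, 1/1/2/0, 1/1/2/1}
target 1/1/2/0 ∈ {PSO}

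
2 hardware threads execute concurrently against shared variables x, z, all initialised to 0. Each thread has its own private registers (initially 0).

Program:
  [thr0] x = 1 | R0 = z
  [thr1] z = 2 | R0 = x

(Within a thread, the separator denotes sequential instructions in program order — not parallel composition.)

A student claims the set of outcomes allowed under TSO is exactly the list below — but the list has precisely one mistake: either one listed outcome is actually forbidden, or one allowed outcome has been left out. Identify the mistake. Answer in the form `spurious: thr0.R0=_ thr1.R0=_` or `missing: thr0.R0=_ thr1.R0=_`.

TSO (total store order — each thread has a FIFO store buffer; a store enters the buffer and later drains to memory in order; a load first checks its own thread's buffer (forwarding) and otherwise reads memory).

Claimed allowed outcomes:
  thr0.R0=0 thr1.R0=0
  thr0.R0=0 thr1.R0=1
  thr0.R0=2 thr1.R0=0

missing: thr0.R0=2 thr1.R0=1

outcome vector order: (thr0.R0,thr1.R0)
TSO: 4 outcomes — {00, 01, 20, 21}
TSO∖claimed = {21}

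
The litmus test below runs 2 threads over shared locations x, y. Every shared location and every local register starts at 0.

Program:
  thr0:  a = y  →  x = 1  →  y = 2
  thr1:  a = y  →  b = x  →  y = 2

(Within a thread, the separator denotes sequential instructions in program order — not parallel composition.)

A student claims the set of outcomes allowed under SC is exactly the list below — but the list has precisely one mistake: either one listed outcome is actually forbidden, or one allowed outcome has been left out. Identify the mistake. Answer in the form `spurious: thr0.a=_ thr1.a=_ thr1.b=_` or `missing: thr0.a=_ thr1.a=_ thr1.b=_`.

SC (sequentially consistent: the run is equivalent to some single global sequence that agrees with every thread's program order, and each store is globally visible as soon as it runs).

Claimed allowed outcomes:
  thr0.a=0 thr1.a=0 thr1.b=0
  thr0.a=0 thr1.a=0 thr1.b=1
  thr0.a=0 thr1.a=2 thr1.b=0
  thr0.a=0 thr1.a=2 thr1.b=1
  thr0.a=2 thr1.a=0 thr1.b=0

spurious: thr0.a=0 thr1.a=2 thr1.b=0

outcome vector order: (thr0.a,thr1.a,thr1.b)
under SC → <0 0 0>, <0 0 1>, <0 2 1>, <2 0 0>
claimed∖SC = {<0 2 0>}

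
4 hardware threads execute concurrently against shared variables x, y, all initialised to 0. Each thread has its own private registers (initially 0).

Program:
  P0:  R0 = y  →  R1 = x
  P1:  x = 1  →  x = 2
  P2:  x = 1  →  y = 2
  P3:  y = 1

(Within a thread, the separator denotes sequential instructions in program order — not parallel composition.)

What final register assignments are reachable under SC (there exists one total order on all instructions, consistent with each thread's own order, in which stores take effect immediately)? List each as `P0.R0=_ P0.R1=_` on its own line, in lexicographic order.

outcome vector order: (P0.R0,P0.R1)
|SC outcomes| = 8

P0.R0=0 P0.R1=0
P0.R0=0 P0.R1=1
P0.R0=0 P0.R1=2
P0.R0=1 P0.R1=0
P0.R0=1 P0.R1=1
P0.R0=1 P0.R1=2
P0.R0=2 P0.R1=1
P0.R0=2 P0.R1=2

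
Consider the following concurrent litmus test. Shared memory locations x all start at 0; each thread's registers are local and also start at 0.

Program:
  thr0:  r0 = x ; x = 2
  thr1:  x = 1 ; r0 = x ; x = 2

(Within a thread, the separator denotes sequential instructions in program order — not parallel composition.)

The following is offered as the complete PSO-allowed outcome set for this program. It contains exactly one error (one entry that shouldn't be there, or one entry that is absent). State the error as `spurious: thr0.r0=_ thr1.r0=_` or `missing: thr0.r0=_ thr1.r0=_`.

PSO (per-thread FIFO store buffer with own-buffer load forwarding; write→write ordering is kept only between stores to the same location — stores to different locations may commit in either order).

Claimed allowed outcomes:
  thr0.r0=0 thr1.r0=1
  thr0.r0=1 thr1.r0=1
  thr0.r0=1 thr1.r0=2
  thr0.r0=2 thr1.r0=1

missing: thr0.r0=0 thr1.r0=2

outcome vector order: (thr0.r0,thr1.r0)
PSO (5): <0 1> <0 2> <1 1> <1 2> <2 1>
PSO∖claimed = {<0 2>}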